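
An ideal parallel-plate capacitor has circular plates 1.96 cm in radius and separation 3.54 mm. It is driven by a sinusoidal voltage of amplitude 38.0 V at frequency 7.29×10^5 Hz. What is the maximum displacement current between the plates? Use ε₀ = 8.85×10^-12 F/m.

(dE/dt)_max = V₀ω/d = 4.916×10^10 V/(m·s); ω = 2πf = 4.580×10^6 rad/s.
I_d,max = ε₀ A (dE/dt)_max = (8.85×10^-12)(1.207×10^-3)(4.916×10^10) = 5.25×10^-4 A.

5.25×10^-4 A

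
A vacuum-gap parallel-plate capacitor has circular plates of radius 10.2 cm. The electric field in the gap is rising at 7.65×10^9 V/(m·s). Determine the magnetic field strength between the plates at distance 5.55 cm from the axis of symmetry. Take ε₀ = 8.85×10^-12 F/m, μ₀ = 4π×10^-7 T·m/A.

I_d = ε₀ dΦ_E/dt = ε₀ πR² (dE/dt) = (8.85×10^-12)(0.03269)(7.65×10^9) = 2.213×10^-3 A through the full plate area.
∮B·dl = μ₀ I_d,enc with I_d,enc = I_d r²/R² = 6.552×10^-4 A; so B = μ₀ I_d,enc/(2πr) = 2.36×10^-9 T.

2.36×10^-9 T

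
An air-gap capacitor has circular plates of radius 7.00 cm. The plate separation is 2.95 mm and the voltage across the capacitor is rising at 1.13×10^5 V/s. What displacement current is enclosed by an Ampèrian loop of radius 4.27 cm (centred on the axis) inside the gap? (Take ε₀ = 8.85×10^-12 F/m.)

1.94×10^-6 A

dE/dt = (dV/dt)/d = 3.831×10^7 V/(m·s); I_d = ε₀(πR²)(dE/dt) = (8.85×10^-12)(0.01539)(3.831×10^7) = 5.218×10^-6 A.
Through an area πr² the displacement current is I_d·(πr²/πR²) = I_d (r/R)² = 1.94×10^-6 A.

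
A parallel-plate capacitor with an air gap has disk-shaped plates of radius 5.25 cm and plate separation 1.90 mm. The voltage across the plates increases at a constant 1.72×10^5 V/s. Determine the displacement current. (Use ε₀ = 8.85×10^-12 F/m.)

C = ε₀A/d = (8.85×10^-12)(8.659×10^-3)/(1.90×10^-3) = 4.033×10^-11 F.
I_d = C dV/dt = (4.033×10^-11)(1.72×10^5) = 6.94×10^-6 A.

6.94×10^-6 A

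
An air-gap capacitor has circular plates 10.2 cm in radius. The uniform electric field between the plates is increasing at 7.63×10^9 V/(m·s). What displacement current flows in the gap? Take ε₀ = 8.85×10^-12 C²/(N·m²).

I_d = ε₀ A (dE/dt) = (8.85×10^-12)(0.03269 m²)(7.63×10^9) = 2.21×10^-3 A.

2.21×10^-3 A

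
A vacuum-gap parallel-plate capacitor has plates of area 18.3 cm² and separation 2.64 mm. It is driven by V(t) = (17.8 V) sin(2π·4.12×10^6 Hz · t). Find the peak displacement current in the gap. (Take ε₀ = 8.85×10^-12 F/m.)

The displacement current equals the conduction current C dV/dt, which peaks at C V₀ ω.
With C = ε₀A/d = (8.85×10^-12)(1.83×10^-3)/(2.64×10^-3) = 6.135×10^-12 F and ω = 2πf = 2.589×10^7 rad/s, I_d,max = (6.135×10^-12)(17.8)(2.589×10^7) = 2.83×10^-3 A.

2.83×10^-3 A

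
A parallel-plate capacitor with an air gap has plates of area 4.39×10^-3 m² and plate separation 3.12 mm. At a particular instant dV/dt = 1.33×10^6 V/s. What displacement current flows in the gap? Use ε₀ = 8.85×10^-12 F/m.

1.66×10^-5 A

The field between the plates is E = V/d, so dE/dt = (1.33×10^6)/(3.12×10^-3 m) = 4.263×10^8 V/(m·s).
I_d = ε₀ A (dE/dt) = (8.85×10^-12)(4.39×10^-3)(4.263×10^8) = 1.66×10^-5 A.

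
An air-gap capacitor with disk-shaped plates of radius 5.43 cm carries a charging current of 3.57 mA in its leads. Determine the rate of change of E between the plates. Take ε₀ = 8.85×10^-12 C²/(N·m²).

4.35×10^10 V/(m·s)

The displacement current between the plates equals the conduction current, I_d = 3.57 mA.
Since I_d = ε₀ A dE/dt, dE/dt = I_d/(ε₀A) = (3.57×10^-3)/((8.85×10^-12)(9.263×10^-3)) = 4.35×10^10 V/(m·s).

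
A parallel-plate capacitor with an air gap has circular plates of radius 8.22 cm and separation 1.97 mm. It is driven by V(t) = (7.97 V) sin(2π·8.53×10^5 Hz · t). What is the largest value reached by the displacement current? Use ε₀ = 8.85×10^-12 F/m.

4.07×10^-3 A

(dE/dt)_max = V₀ω/d = 2.168×10^10 V/(m·s); ω = 2πf = 5.360×10^6 rad/s.
I_d,max = ε₀ A (dE/dt)_max = (8.85×10^-12)(0.02123)(2.168×10^10) = 4.07×10^-3 A.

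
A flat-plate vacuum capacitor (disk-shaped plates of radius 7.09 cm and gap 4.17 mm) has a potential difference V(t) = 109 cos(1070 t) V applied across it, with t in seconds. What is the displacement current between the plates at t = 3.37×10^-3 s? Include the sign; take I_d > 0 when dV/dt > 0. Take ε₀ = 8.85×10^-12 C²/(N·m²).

dV/dt = (109)(1070)·−sin(3.6059) = 5.223×10^4 V/s.
I_d = C dV/dt with C = ε₀A/d = (8.85×10^-12)(0.01579)/(4.17×10^-3) = 3.351×10^-11 F, so I_d = (3.351×10^-11)(5.223×10^4) = 1.75×10^-6 A.

1.75×10^-6 A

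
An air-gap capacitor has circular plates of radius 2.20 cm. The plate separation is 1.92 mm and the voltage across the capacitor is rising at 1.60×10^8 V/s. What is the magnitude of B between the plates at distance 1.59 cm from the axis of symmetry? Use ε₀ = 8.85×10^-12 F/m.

I_d = C dV/dt with C = ε₀πR²/d = 7.011×10^-12 F, so I_d = (7.011×10^-12)(1.60×10^8) = 1.122×10^-3 A.
For r < R the Ampère–Maxwell law gives B(2πr) = μ₀ I_d (r²/R²), so B = μ₀ I_d r/(2πR²) = (4π×10^-7)(1.122×10^-3)(0.0159)/(2π·0.0220²) = 7.37×10^-9 T.

7.37×10^-9 T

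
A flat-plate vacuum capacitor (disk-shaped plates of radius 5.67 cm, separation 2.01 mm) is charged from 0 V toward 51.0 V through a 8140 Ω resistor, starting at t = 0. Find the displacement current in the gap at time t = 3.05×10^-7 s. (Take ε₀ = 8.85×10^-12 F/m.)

C = ε₀A/d = (8.85×10^-12)(0.01010)/(2.01×10^-3) = 4.447×10^-11 F, so τ = RC = 3.620×10^-7 s.
The conduction current is I(t) = (V₀/R) e^(−t/τ), and the displacement current between the plates equals it.
t/τ = 0.8425; I_d = (51.0/8140) · e^(−0.8425) = (6.265×10^-3)(0.4306) = 2.70×10^-3 A.

2.70×10^-3 A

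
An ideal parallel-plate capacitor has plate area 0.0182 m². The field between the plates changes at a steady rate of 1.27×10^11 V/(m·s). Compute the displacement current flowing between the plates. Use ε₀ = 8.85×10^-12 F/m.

0.0205 A

With a uniform field, Φ_E = EA, so I_d = ε₀ A dE/dt = 0.0205 A.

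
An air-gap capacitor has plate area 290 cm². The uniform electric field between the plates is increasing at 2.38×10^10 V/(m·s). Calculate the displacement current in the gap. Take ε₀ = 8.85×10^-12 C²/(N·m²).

I_d = ε₀ A (dE/dt) = (8.85×10^-12)(0.0290 m²)(2.38×10^10) = 6.11×10^-3 A.

6.11×10^-3 A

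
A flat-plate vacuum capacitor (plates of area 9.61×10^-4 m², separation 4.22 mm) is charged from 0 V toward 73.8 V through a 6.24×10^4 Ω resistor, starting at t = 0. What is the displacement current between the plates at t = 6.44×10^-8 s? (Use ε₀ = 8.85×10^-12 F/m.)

7.09×10^-4 A

C = ε₀A/d = (8.85×10^-12)(9.61×10^-4)/(4.22×10^-3) = 2.015×10^-12 F, so τ = RC = 1.257×10^-7 s.
The conduction current is I(t) = (V₀/R) e^(−t/τ), and the displacement current between the plates equals it.
t/τ = 0.5123; I_d = (73.8/6.24×10^4) · e^(−0.5123) = (1.183×10^-3)(0.5991) = 7.09×10^-4 A.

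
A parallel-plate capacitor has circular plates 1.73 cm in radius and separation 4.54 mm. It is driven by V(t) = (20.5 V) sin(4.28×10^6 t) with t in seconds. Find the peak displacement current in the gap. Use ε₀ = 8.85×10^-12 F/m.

1.61×10^-4 A

(dE/dt)_max = V₀ω/d = 1.933×10^10 V/(m·s); ω = 4.28×10^6 rad/s.
I_d,max = ε₀ A (dE/dt)_max = (8.85×10^-12)(9.402×10^-4)(1.933×10^10) = 1.61×10^-4 A.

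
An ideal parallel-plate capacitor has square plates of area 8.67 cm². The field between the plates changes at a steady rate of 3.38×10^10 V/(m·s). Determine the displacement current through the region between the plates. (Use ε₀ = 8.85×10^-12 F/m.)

2.59×10^-4 A

With a uniform field, Φ_E = EA, so I_d = ε₀ A dE/dt = 2.59×10^-4 A.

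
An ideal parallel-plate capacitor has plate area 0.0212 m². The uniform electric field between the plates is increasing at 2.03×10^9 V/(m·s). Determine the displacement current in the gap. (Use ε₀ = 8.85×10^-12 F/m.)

3.81×10^-4 A

I_d = ε₀ A (dE/dt) = (8.85×10^-12)(0.0212 m²)(2.03×10^9) = 3.81×10^-4 A.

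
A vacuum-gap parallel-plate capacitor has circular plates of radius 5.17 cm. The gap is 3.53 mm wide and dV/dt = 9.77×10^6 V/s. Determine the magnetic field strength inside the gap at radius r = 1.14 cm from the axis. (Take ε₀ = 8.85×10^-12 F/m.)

dE/dt = (dV/dt)/d = 2.768×10^9 V/(m·s); I_d = ε₀(πR²)(dE/dt) = (8.85×10^-12)(8.397×10^-3)(2.768×10^9) = 2.057×10^-4 A.
An Ampèrian loop of radius r encloses a fraction (r/R)² of I_d. Then B·2πr = μ₀ I_d (r/R)², giving B = μ₀ I_d r/(2πR²) = 1.75×10^-10 T.

1.75×10^-10 T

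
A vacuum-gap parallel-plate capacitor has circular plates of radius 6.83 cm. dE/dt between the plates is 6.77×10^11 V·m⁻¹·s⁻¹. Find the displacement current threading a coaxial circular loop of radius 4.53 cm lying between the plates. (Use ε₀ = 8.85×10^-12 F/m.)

0.0386 A

I_d = ε₀ dΦ_E/dt = ε₀ πR² (dE/dt) = (8.85×10^-12)(0.01466)(6.77×10^11) = 0.08783 A through the full plate area.
Since J_d is uniform, the enclosed fraction is (r/R)² = 0.4399, giving I_d,enc = 0.0386 A.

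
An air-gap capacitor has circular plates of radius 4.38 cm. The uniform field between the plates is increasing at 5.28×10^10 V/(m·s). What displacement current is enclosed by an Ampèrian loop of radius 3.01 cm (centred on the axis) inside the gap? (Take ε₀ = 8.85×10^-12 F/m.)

1.33×10^-3 A

Through the whole plate area (πR² = 6.027×10^-3 m²), I_d = ε₀ πR² dE/dt = 2.816×10^-3 A.
The field is uniform, so I_d,enc = I_d (r/R)² = (2.816×10^-3)(3.01/4.38)² = 1.33×10^-3 A.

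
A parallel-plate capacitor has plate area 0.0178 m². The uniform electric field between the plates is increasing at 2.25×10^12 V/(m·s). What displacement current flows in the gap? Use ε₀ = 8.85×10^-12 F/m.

0.354 A

With a uniform field, Φ_E = EA, so I_d = ε₀ A dE/dt = 0.354 A.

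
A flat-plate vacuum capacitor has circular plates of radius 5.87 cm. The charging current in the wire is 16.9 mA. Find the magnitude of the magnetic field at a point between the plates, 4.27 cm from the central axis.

No conduction current crosses the gap, so I_d there equals the 0.0169 A in the leads.
For r < R the Ampère–Maxwell law gives B(2πr) = μ₀ I_d (r²/R²), so B = μ₀ I_d r/(2πR²) = (4π×10^-7)(0.0169)(0.0427)/(2π·0.0587²) = 4.19×10^-8 T.

4.19×10^-8 T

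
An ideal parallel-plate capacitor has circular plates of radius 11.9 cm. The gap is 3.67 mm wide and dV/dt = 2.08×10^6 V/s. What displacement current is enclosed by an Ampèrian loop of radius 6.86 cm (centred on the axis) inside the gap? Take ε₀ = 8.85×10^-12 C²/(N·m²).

7.42×10^-5 A

dE/dt = (dV/dt)/d = 5.668×10^8 V/(m·s); I_d = ε₀(πR²)(dE/dt) = (8.85×10^-12)(0.04449)(5.668×10^8) = 2.232×10^-4 A.
Since J_d is uniform, the enclosed fraction is (r/R)² = 0.3323, giving I_d,enc = 7.42×10^-5 A.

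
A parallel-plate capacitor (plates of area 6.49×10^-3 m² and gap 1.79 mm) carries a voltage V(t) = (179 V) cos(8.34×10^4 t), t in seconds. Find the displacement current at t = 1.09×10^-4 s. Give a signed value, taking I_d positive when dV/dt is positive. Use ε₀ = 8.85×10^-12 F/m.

C = ε₀A/d = (8.85×10^-12)(6.49×10^-3)/(1.79×10^-3) = 3.209×10^-11 F. dV/dt = V₀ω·−sin(ωt); at ωt = 9.0906 rad this factor is -0.3280.
I_d = C dV/dt = (3.209×10^-11)(179)(8.34×10^4)(-0.3280) = -1.57×10^-4 A.

-1.57×10^-4 A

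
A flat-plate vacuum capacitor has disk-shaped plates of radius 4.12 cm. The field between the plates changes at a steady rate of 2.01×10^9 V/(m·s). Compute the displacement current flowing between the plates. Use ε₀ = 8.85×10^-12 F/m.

The displacement current is ε₀ times dΦ_E/dt = ε₀ A dE/dt = (8.85×10^-12)(5.333×10^-3)(2.01×10^9) = 9.49×10^-5 A.

9.49×10^-5 A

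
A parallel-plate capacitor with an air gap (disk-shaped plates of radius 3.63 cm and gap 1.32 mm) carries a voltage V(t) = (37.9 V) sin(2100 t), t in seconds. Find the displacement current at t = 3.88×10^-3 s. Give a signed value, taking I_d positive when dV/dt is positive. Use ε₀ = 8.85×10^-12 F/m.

dE/dt = (V₀ω/d)·cos(ωt) with ωt = 8.148 rad: (37.9)(2100)(-0.2898)/(1.32×10^-3) = -1.747×10^7 V/(m·s).
I_d = ε₀ A dE/dt = (8.85×10^-12)(4.140×10^-3)(-1.747×10^7) = -6.40×10^-7 A.

-6.40×10^-7 A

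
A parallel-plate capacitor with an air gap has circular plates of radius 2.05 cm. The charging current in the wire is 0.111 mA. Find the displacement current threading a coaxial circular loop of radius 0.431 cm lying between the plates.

No conduction current crosses the gap, so I_d there equals the 1.11×10^-4 A in the leads.
The field is uniform, so I_d,enc = I_d (r/R)² = (1.11×10^-4)(0.431/2.05)² = 4.91×10^-6 A.

4.91×10^-6 A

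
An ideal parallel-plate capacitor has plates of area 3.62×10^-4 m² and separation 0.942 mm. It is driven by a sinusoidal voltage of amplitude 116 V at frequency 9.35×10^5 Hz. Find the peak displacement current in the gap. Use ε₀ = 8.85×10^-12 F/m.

(dE/dt)_max = V₀ω/d = 7.235×10^11 V/(m·s); ω = 2πf = 5.875×10^6 rad/s.
I_d,max = ε₀ A (dE/dt)_max = (8.85×10^-12)(3.62×10^-4)(7.235×10^11) = 2.32×10^-3 A.

2.32×10^-3 A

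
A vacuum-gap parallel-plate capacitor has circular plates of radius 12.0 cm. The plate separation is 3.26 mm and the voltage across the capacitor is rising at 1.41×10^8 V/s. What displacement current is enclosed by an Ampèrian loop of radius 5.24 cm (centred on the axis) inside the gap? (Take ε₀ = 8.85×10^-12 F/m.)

dE/dt = (dV/dt)/d = 4.325×10^10 V/(m·s); I_d = ε₀(πR²)(dE/dt) = (8.85×10^-12)(0.04524)(4.325×10^10) = 0.01732 A.
Since J_d is uniform, the enclosed fraction is (r/R)² = 0.1907, giving I_d,enc = 3.30×10^-3 A.

3.30×10^-3 A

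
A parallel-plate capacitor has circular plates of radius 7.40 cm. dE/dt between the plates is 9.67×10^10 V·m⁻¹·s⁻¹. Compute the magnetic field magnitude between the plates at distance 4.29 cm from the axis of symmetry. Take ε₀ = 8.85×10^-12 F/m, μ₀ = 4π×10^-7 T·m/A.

Total displacement current: I_d = ε₀(πR²)(dE/dt) = (8.85×10^-12)(0.01720)(9.67×10^10) = 0.01472 A.
For r < R the Ampère–Maxwell law gives B(2πr) = μ₀ I_d (r²/R²), so B = μ₀ I_d r/(2πR²) = (4π×10^-7)(0.01472)(0.0429)/(2π·0.0740²) = 2.31×10^-8 T.

2.31×10^-8 T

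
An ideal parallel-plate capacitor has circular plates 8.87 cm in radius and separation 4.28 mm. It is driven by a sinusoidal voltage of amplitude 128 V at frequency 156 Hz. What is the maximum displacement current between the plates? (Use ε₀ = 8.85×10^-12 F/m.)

C = ε₀A/d = (8.85×10^-12)(0.02472)/(4.28×10^-3) = 5.111×10^-11 F; ω = 2πf = 980.2 rad/s.
I_d = C dV/dt, so |I_d|_max = C V₀ ω = (5.111×10^-11)(128)(980.2) = 6.41×10^-6 A.

6.41×10^-6 A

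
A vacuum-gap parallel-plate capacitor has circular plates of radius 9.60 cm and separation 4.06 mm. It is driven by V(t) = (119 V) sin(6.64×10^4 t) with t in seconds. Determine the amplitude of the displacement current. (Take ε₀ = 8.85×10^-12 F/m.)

(dE/dt)_max = V₀ω/d = 1.946×10^9 V/(m·s); ω = 6.64×10^4 rad/s.
I_d,max = ε₀ A (dE/dt)_max = (8.85×10^-12)(0.02895)(1.946×10^9) = 4.99×10^-4 A.

4.99×10^-4 A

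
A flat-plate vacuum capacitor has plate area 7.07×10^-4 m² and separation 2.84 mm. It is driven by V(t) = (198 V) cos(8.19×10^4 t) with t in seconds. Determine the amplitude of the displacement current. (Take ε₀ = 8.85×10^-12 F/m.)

C = ε₀A/d = (8.85×10^-12)(7.07×10^-4)/(2.84×10^-3) = 2.203×10^-12 F; ω = 8.19×10^4 rad/s.
I_d = C dV/dt, so |I_d|_max = C V₀ ω = (2.203×10^-12)(198)(8.19×10^4) = 3.57×10^-5 A.

3.57×10^-5 A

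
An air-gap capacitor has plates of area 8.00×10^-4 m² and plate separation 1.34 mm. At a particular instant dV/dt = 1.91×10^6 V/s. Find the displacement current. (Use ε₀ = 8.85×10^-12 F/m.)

1.01×10^-5 A

C = ε₀A/d = (8.85×10^-12)(8.00×10^-4)/(1.34×10^-3) = 5.284×10^-12 F.
I_d = C dV/dt = (5.284×10^-12)(1.91×10^6) = 1.01×10^-5 A.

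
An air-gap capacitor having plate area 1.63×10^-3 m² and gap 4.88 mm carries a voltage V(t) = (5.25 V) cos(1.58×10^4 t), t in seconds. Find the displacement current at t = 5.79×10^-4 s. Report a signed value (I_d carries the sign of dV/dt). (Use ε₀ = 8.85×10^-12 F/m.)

C = ε₀A/d = (8.85×10^-12)(1.63×10^-3)/(4.88×10^-3) = 2.956×10^-12 F. dV/dt = V₀ω·−sin(ωt); at ωt = 9.1482 rad this factor is -0.2731.
I_d = C dV/dt = (2.956×10^-12)(5.25)(1.58×10^4)(-0.2731) = -6.70×10^-8 A.

-6.70×10^-8 A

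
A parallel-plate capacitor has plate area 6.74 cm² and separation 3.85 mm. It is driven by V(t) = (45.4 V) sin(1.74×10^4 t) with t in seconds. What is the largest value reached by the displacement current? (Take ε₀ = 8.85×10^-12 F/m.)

C = ε₀A/d = (8.85×10^-12)(6.74×10^-4)/(3.85×10^-3) = 1.549×10^-12 F; ω = 1.74×10^4 rad/s.
I_d = C dV/dt, so |I_d|_max = C V₀ ω = (1.549×10^-12)(45.4)(1.74×10^4) = 1.22×10^-6 A.

1.22×10^-6 A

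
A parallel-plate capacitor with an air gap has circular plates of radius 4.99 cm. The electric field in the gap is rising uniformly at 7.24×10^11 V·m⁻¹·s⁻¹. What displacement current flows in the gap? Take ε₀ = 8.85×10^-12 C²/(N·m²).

0.0501 A

I_d = ε₀ A (dE/dt) = (8.85×10^-12)(7.823×10^-3 m²)(7.24×10^11) = 0.0501 A.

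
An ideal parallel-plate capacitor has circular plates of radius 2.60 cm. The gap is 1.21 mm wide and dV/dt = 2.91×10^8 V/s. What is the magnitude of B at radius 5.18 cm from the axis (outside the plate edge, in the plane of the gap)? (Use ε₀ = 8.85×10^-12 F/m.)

1.75×10^-8 T

dE/dt = (dV/dt)/d = 2.405×10^11 V/(m·s); I_d = ε₀(πR²)(dE/dt) = (8.85×10^-12)(2.124×10^-3)(2.405×10^11) = 4.521×10^-3 A.
With r > R the enclosed displacement current is the full I_d; B = μ₀ I_d / (2πr) = 1.75×10^-8 T.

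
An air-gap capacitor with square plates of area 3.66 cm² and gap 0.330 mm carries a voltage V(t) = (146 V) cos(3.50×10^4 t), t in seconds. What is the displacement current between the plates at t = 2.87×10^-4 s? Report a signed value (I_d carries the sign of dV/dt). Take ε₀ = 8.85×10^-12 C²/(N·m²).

2.92×10^-5 A

dE/dt = (V₀ω/d)·−sin(ωt) with ωt = 10.045 rad: (146)(3.50×10^4)(0.5812)/(3.30×10^-4) = 9.000×10^9 V/(m·s).
I_d = ε₀ A dE/dt = (8.85×10^-12)(3.66×10^-4)(9.000×10^9) = 2.92×10^-5 A.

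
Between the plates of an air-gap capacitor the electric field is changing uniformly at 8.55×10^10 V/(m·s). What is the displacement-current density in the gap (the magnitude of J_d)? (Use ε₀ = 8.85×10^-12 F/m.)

0.757 A/m²

J_d = ε₀ ∂E/∂t, so J_d = 0.757 A/m².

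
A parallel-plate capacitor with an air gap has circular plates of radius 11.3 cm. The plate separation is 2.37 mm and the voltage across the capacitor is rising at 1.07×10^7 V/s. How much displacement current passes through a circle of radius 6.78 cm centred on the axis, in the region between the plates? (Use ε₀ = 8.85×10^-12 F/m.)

I_d = C dV/dt with C = ε₀πR²/d = 1.498×10^-10 F, so I_d = (1.498×10^-10)(1.07×10^7) = 1.603×10^-3 A.
The field is uniform, so I_d,enc = I_d (r/R)² = (1.603×10^-3)(6.78/11.3)² = 5.77×10^-4 A.

5.77×10^-4 A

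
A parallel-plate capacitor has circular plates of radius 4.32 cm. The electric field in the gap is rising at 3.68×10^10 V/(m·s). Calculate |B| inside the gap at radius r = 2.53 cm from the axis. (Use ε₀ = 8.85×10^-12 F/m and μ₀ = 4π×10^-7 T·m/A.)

Total displacement current: I_d = ε₀(πR²)(dE/dt) = (8.85×10^-12)(5.863×10^-3)(3.68×10^10) = 1.909×10^-3 A.
An Ampèrian loop of radius r encloses a fraction (r/R)² of I_d. Then B·2πr = μ₀ I_d (r/R)², giving B = μ₀ I_d r/(2πR²) = 5.18×10^-9 T.

5.18×10^-9 T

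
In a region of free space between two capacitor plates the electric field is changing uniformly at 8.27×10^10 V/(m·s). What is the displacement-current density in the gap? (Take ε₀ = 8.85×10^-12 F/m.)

J_d = ε₀ ∂E/∂t, so J_d = 0.732 A/m².

0.732 A/m²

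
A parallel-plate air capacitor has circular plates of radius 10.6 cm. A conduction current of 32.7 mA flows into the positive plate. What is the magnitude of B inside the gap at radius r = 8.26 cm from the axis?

4.81×10^-8 T

No conduction current crosses the gap, so I_d there equals the 0.0327 A in the leads.
∮B·dl = μ₀ I_d,enc with I_d,enc = I_d r²/R² = 0.01986 A; so B = μ₀ I_d,enc/(2πr) = 4.81×10^-8 T.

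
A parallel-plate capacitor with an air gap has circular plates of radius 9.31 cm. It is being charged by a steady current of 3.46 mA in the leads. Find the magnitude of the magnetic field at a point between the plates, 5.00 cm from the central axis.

3.99×10^-9 T

Between the plates the displacement current equals the wire current: I_d = 3.46 mA = 3.46×10^-3 A.
An Ampèrian loop of radius r encloses a fraction (r/R)² of I_d. Then B·2πr = μ₀ I_d (r/R)², giving B = μ₀ I_d r/(2πR²) = 3.99×10^-9 T.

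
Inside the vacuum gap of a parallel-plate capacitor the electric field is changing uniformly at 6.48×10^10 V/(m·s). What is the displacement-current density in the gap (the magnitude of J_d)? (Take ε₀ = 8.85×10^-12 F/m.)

J_d = ε₀ dE/dt = (8.85×10^-12)(6.48×10^10) = 0.573 A/m².

0.573 A/m²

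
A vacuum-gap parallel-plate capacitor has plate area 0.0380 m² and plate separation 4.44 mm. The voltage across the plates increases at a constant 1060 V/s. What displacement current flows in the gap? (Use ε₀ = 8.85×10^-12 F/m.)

8.03×10^-8 A

C = ε₀A/d = (8.85×10^-12)(0.0380)/(4.44×10^-3) = 7.574×10^-11 F.
I_d = C dV/dt = (7.574×10^-11)(1060) = 8.03×10^-8 A.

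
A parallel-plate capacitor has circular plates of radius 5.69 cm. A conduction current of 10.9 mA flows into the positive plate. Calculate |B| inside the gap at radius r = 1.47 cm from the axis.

9.90×10^-9 T

Between the plates the displacement current equals the wire current: I_d = 10.9 mA = 0.0109 A.
For r < R the Ampère–Maxwell law gives B(2πr) = μ₀ I_d (r²/R²), so B = μ₀ I_d r/(2πR²) = (4π×10^-7)(0.0109)(0.0147)/(2π·0.0569²) = 9.90×10^-9 T.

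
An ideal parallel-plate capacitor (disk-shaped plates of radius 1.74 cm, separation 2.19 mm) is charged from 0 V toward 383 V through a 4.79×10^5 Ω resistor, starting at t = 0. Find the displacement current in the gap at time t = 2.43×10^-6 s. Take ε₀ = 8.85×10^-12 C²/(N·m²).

C = ε₀A/d = (8.85×10^-12)(9.511×10^-4)/(2.19×10^-3) = 3.843×10^-12 F and τ = RC = 1.841×10^-6 s. I_d in the gap equals the RC charging current.
I_d(t) = (V₀/R) e^(−t/τ) = 7.996×10^-4 · e^(−1.320) = 2.14×10^-4 A.

2.14×10^-4 A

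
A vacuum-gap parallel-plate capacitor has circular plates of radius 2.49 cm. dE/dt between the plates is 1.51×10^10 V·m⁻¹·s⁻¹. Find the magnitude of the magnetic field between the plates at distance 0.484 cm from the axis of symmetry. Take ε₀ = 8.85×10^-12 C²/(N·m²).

4.06×10^-10 T

Through the whole plate area (πR² = 1.948×10^-3 m²), I_d = ε₀ πR² dE/dt = 2.603×10^-4 A.
∮B·dl = μ₀ I_d,enc with I_d,enc = I_d r²/R² = 9.835×10^-6 A; so B = μ₀ I_d,enc/(2πr) = 4.06×10^-10 T.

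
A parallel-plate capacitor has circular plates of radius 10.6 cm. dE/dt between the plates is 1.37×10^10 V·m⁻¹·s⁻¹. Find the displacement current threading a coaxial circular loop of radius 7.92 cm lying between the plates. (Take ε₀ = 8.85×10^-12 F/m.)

2.39×10^-3 A

I_d = ε₀ dΦ_E/dt = ε₀ πR² (dE/dt) = (8.85×10^-12)(0.03530)(1.37×10^10) = 4.280×10^-3 A through the full plate area.
Since J_d is uniform, the enclosed fraction is (r/R)² = 0.5583, giving I_d,enc = 2.39×10^-3 A.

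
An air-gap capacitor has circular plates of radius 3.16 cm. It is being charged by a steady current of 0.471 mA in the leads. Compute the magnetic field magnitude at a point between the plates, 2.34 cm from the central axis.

2.21×10^-9 T

Between the plates the displacement current equals the wire current: I_d = 0.471 mA = 4.71×10^-4 A.
An Ampèrian loop of radius r encloses a fraction (r/R)² of I_d. Then B·2πr = μ₀ I_d (r/R)², giving B = μ₀ I_d r/(2πR²) = 2.21×10^-9 T.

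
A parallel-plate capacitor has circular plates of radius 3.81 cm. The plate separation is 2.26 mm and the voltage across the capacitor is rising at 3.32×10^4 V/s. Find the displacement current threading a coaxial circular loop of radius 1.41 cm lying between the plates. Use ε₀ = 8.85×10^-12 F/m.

8.12×10^-8 A

With E = V/d, dE/dt = 1.469×10^7 V/(m·s) and πR² = 4.560×10^-3 m², giving I_d = ε₀ πR² dE/dt = 5.928×10^-7 A.
The field is uniform, so I_d,enc = I_d (r/R)² = (5.928×10^-7)(1.41/3.81)² = 8.12×10^-8 A.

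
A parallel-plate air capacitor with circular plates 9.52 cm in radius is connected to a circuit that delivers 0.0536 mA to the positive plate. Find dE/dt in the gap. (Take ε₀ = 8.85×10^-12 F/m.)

2.13×10^8 V/(m·s)

The displacement current between the plates equals the conduction current, I_d = 0.0536 mA.
Inverting I_d = ε₀ A dE/dt gives dE/dt = 5.36×10^-5 / (8.85×10^-12 · 0.02847) = 2.13×10^8 V/(m·s).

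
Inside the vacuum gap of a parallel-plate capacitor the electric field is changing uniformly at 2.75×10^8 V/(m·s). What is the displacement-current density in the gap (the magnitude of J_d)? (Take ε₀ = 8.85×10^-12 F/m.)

J_d = ε₀ ∂E/∂t, so J_d = 2.43×10^-3 A/m².

2.43×10^-3 A/m²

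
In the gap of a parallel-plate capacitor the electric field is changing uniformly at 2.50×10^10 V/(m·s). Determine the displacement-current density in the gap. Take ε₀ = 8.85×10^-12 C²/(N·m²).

0.221 A/m²

The displacement-current density is ε₀ ∂E/∂t = (8.85×10^-12)(2.50×10^10) = 0.221 A/m².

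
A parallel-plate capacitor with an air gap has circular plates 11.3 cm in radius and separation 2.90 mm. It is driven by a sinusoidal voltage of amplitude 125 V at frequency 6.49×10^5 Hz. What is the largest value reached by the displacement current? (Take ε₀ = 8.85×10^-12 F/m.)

0.0624 A

(dE/dt)_max = V₀ω/d = 1.758×10^11 V/(m·s); ω = 2πf = 4.078×10^6 rad/s.
I_d,max = ε₀ A (dE/dt)_max = (8.85×10^-12)(0.04011)(1.758×10^11) = 0.0624 A.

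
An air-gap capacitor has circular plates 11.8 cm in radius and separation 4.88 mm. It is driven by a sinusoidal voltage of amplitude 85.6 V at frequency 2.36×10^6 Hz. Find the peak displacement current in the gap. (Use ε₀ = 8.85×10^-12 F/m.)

(dE/dt)_max = V₀ω/d = 2.601×10^11 V/(m·s); ω = 2πf = 1.483×10^7 rad/s.
I_d,max = ε₀ A (dE/dt)_max = (8.85×10^-12)(0.04374)(2.601×10^11) = 0.101 A.

0.101 A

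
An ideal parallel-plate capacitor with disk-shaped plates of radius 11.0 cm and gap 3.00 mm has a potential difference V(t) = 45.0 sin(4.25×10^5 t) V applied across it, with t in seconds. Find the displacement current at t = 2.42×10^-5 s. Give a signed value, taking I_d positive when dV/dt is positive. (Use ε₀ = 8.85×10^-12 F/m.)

-1.40×10^-3 A

dE/dt = (V₀ω/d)·cos(ωt) with ωt = 10.285 rad: (45.0)(4.25×10^5)(-0.6523)/(3.00×10^-3) = -4.158×10^9 V/(m·s).
I_d = ε₀ A dE/dt = (8.85×10^-12)(0.03801)(-4.158×10^9) = -1.40×10^-3 A.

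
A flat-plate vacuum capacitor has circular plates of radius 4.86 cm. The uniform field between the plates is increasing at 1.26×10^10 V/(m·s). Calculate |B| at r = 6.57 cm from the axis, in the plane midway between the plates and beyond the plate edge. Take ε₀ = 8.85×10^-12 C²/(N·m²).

2.52×10^-9 T

I_d = ε₀ dΦ_E/dt = ε₀ πR² (dE/dt) = (8.85×10^-12)(7.420×10^-3)(1.26×10^10) = 8.274×10^-4 A through the full plate area.
With r > R the enclosed displacement current is the full I_d; B = μ₀ I_d / (2πr) = 2.52×10^-9 T.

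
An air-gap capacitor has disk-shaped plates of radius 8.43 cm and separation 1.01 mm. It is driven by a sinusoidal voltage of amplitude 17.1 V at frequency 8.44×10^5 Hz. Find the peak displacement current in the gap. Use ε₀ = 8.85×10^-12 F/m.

(dE/dt)_max = V₀ω/d = 8.978×10^10 V/(m·s); ω = 2πf = 5.303×10^6 rad/s.
I_d,max = ε₀ A (dE/dt)_max = (8.85×10^-12)(0.02233)(8.978×10^10) = 0.0177 A.

0.0177 A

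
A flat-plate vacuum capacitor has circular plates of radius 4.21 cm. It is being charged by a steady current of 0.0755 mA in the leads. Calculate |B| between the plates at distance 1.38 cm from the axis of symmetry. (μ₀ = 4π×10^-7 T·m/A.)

No conduction current crosses the gap, so I_d there equals the 7.55×10^-5 A in the leads.
∮B·dl = μ₀ I_d,enc with I_d,enc = I_d r²/R² = 8.112×10^-6 A; so B = μ₀ I_d,enc/(2πr) = 1.18×10^-10 T.

1.18×10^-10 T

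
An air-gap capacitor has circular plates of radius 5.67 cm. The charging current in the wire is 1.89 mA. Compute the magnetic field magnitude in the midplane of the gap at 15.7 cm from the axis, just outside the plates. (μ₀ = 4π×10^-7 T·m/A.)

2.41×10^-9 T

No conduction current crosses the gap, so I_d there equals the 1.89×10^-3 A in the leads.
With r > R the enclosed displacement current is the full I_d; B = μ₀ I_d / (2πr) = 2.41×10^-9 T.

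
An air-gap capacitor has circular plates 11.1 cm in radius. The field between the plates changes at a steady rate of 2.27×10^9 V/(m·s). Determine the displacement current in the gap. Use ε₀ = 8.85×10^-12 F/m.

The displacement current is ε₀ times dΦ_E/dt = ε₀ A dE/dt = (8.85×10^-12)(0.03871)(2.27×10^9) = 7.78×10^-4 A.

7.78×10^-4 A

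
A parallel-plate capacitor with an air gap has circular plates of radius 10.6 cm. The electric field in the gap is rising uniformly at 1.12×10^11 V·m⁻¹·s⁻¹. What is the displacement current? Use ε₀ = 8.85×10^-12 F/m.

0.0350 A

The displacement current is ε₀ times dΦ_E/dt = ε₀ A dE/dt = (8.85×10^-12)(0.03530)(1.12×10^11) = 0.0350 A.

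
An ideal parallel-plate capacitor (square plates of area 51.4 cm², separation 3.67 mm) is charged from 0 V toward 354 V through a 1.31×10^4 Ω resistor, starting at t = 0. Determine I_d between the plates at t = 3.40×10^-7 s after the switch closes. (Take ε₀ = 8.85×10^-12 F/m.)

3.33×10^-3 A

C = ε₀A/d = (8.85×10^-12)(5.14×10^-3)/(3.67×10^-3) = 1.239×10^-11 F, so τ = RC = 1.623×10^-7 s.
The conduction current is I(t) = (V₀/R) e^(−t/τ), and the displacement current between the plates equals it.
t/τ = 2.095; I_d = (354/1.31×10^4) · e^(−2.095) = (0.02702)(0.1231) = 3.33×10^-3 A.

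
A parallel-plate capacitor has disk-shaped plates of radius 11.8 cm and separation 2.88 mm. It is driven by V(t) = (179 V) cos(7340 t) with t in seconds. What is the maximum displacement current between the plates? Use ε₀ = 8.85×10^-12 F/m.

1.77×10^-4 A

The displacement current equals the conduction current C dV/dt, which peaks at C V₀ ω.
With C = ε₀A/d = (8.85×10^-12)(0.04374)/(2.88×10^-3) = 1.344×10^-10 F and ω = 7340 rad/s, I_d,max = (1.344×10^-10)(179)(7340) = 1.77×10^-4 A.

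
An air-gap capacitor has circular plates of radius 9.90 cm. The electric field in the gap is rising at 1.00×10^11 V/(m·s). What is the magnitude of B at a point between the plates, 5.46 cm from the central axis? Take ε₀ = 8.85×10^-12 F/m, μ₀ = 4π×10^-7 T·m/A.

Through the whole plate area (πR² = 0.03079 m²), I_d = ε₀ πR² dE/dt = 0.02725 A.
For r < R the Ampère–Maxwell law gives B(2πr) = μ₀ I_d (r²/R²), so B = μ₀ I_d r/(2πR²) = (4π×10^-7)(0.02725)(0.0546)/(2π·0.0990²) = 3.04×10^-8 T.

3.04×10^-8 T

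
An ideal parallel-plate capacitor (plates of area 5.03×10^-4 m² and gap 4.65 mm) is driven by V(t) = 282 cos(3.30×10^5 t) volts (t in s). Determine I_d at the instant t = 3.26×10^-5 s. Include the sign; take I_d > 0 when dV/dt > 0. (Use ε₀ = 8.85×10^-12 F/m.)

dV/dt = (282)(3.30×10^5)·−sin(10.758) = 9.045×10^7 V/s.
I_d = C dV/dt with C = ε₀A/d = (8.85×10^-12)(5.03×10^-4)/(4.65×10^-3) = 9.573×10^-13 F, so I_d = (9.573×10^-13)(9.045×10^7) = 8.66×10^-5 A.

8.66×10^-5 A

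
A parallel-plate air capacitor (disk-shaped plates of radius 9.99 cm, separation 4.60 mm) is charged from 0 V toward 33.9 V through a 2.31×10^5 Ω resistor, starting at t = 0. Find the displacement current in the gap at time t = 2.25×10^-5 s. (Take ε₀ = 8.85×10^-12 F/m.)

2.92×10^-5 A

C = ε₀A/d = (8.85×10^-12)(0.03135)/(4.60×10^-3) = 6.031×10^-11 F and τ = RC = 1.393×10^-5 s. I_d in the gap equals the RC charging current.
I_d(t) = (V₀/R) e^(−t/τ) = 1.468×10^-4 · e^(−1.615) = 2.92×10^-5 A.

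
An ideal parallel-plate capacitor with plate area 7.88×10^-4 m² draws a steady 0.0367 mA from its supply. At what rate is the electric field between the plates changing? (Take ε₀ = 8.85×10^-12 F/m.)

Charge continuity gives I_d = I = 3.67×10^-5 A between the plates.
Inverting I_d = ε₀ A dE/dt gives dE/dt = 3.67×10^-5 / (8.85×10^-12 · 7.88×10^-4) = 5.26×10^9 V/(m·s).

5.26×10^9 V/(m·s)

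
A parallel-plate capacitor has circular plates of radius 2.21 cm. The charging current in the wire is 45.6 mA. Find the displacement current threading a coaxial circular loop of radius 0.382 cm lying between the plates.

Between the plates the displacement current equals the wire current: I_d = 45.6 mA = 0.0456 A.
Since J_d is uniform, the enclosed fraction is (r/R)² = 0.02988, giving I_d,enc = 1.36×10^-3 A.

1.36×10^-3 A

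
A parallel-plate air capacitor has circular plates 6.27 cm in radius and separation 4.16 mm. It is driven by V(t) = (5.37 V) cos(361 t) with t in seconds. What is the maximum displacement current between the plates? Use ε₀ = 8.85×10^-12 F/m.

5.09×10^-8 A

The displacement current equals the conduction current C dV/dt, which peaks at C V₀ ω.
With C = ε₀A/d = (8.85×10^-12)(0.01235)/(4.16×10^-3) = 2.627×10^-11 F and ω = 361 rad/s, I_d,max = (2.627×10^-11)(5.37)(361) = 5.09×10^-8 A.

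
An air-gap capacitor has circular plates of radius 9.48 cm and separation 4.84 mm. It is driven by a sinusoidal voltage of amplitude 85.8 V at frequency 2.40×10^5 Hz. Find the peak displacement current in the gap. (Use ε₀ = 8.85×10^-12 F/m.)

6.68×10^-3 A

The displacement current equals the conduction current C dV/dt, which peaks at C V₀ ω.
With C = ε₀A/d = (8.85×10^-12)(0.02823)/(4.84×10^-3) = 5.162×10^-11 F and ω = 2πf = 1.508×10^6 rad/s, I_d,max = (5.162×10^-11)(85.8)(1.508×10^6) = 6.68×10^-3 A.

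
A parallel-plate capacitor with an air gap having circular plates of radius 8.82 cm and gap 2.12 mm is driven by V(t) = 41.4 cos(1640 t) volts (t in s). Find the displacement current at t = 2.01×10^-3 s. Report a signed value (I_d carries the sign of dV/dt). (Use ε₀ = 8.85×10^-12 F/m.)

1.07×10^-6 A

dV/dt = (41.4)(1640)·−sin(3.2964) = 1.047×10^4 V/s.
I_d = C dV/dt with C = ε₀A/d = (8.85×10^-12)(0.02444)/(2.12×10^-3) = 1.020×10^-10 F, so I_d = (1.020×10^-10)(1.047×10^4) = 1.07×10^-6 A.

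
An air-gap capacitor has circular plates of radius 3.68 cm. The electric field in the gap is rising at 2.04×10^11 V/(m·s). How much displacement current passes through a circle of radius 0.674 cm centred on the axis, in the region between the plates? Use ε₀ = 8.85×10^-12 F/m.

2.58×10^-4 A

I_d = ε₀ dΦ_E/dt = ε₀ πR² (dE/dt) = (8.85×10^-12)(4.254×10^-3)(2.04×10^11) = 7.680×10^-3 A through the full plate area.
Through an area πr² the displacement current is I_d·(πr²/πR²) = I_d (r/R)² = 2.58×10^-4 A.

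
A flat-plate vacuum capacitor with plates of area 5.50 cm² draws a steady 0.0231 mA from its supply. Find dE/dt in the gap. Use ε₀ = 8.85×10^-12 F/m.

4.75×10^9 V/(m·s)

Charge continuity gives I_d = I = 2.31×10^-5 A between the plates.
Since I_d = ε₀ A dE/dt, dE/dt = I_d/(ε₀A) = (2.31×10^-5)/((8.85×10^-12)(5.50×10^-4)) = 4.75×10^9 V/(m·s).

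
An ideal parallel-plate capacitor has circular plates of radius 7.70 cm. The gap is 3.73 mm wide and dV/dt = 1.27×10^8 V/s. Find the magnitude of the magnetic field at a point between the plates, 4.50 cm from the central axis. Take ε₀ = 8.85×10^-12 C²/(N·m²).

With E = V/d, dE/dt = 3.405×10^10 V/(m·s) and πR² = 0.01863 m², giving I_d = ε₀ πR² dE/dt = 5.614×10^-3 A.
For r < R the Ampère–Maxwell law gives B(2πr) = μ₀ I_d (r²/R²), so B = μ₀ I_d r/(2πR²) = (4π×10^-7)(5.614×10^-3)(0.0450)/(2π·0.0770²) = 8.52×10^-9 T.

8.52×10^-9 T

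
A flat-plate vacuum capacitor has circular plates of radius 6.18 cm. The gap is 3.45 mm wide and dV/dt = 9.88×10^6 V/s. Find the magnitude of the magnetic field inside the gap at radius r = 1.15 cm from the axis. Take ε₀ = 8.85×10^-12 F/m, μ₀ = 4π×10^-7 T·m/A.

1.83×10^-10 T

dE/dt = (dV/dt)/d = 2.864×10^9 V/(m·s); I_d = ε₀(πR²)(dE/dt) = (8.85×10^-12)(0.01200)(2.864×10^9) = 3.042×10^-4 A.
An Ampèrian loop of radius r encloses a fraction (r/R)² of I_d. Then B·2πr = μ₀ I_d (r/R)², giving B = μ₀ I_d r/(2πR²) = 1.83×10^-10 T.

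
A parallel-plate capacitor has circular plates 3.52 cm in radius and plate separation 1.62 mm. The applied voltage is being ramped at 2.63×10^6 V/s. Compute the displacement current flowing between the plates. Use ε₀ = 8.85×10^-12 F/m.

5.59×10^-5 A

E = V/d so dE/dt = (dV/dt)/d = 1.623×10^9 V/(m·s), and I_d = ε₀ A dE/dt = (8.85×10^-12)(3.893×10^-3)(1.623×10^9) = 5.59×10^-5 A.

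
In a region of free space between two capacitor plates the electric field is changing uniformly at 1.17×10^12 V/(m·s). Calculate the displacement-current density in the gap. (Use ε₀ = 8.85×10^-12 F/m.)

10.4 A/m²

J_d = ε₀ dE/dt = (8.85×10^-12)(1.17×10^12) = 10.4 A/m².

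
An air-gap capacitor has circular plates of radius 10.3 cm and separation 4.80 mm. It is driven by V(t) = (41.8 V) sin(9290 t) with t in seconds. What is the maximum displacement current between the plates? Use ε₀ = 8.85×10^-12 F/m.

The displacement current equals the conduction current C dV/dt, which peaks at C V₀ ω.
With C = ε₀A/d = (8.85×10^-12)(0.03333)/(4.80×10^-3) = 6.145×10^-11 F and ω = 9290 rad/s, I_d,max = (6.145×10^-11)(41.8)(9290) = 2.39×10^-5 A.

2.39×10^-5 A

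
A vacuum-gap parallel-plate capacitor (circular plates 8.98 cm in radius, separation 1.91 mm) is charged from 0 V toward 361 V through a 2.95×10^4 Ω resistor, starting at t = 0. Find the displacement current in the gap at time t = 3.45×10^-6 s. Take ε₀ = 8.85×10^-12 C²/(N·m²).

4.52×10^-3 A

C = ε₀A/d = (8.85×10^-12)(0.02533)/(1.91×10^-3) = 1.174×10^-10 F and τ = RC = 3.463×10^-6 s. I_d in the gap equals the RC charging current.
I_d(t) = (V₀/R) e^(−t/τ) = 0.01224 · e^(−0.9962) = 4.52×10^-3 A.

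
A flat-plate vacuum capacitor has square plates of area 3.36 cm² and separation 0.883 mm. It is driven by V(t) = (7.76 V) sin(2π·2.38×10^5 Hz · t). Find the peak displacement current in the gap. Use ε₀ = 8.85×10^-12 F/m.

3.91×10^-5 A

(dE/dt)_max = V₀ω/d = 1.314×10^10 V/(m·s); ω = 2πf = 1.495×10^6 rad/s.
I_d,max = ε₀ A (dE/dt)_max = (8.85×10^-12)(3.36×10^-4)(1.314×10^10) = 3.91×10^-5 A.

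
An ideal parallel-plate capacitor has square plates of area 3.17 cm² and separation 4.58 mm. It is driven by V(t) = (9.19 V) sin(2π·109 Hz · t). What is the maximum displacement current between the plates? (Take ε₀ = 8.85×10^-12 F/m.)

3.86×10^-9 A

The displacement current equals the conduction current C dV/dt, which peaks at C V₀ ω.
With C = ε₀A/d = (8.85×10^-12)(3.17×10^-4)/(4.58×10^-3) = 6.125×10^-13 F and ω = 2πf = 684.9 rad/s, I_d,max = (6.125×10^-13)(9.19)(684.9) = 3.86×10^-9 A.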